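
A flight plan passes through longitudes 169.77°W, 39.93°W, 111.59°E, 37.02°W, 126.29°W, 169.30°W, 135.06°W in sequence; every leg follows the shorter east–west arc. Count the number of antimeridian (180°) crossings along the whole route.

0

Leg 1: -169.77° → -39.93°, shortest Δλ = 129.84° (east) — does not cross 180°.
Leg 2: -39.93° → +111.59°, shortest Δλ = 151.52° (east) — does not cross 180°.
Leg 3: +111.59° → -37.02°, shortest Δλ = -148.61° (west) — does not cross 180°.
Leg 4: -37.02° → -126.29°, shortest Δλ = -89.27° (west) — does not cross 180°.
Leg 5: -126.29° → -169.30°, shortest Δλ = -43.01° (west) — does not cross 180°.
Leg 6: -169.30° → -135.06°, shortest Δλ = 34.24° (east) — does not cross 180°.
Total crossings: 0.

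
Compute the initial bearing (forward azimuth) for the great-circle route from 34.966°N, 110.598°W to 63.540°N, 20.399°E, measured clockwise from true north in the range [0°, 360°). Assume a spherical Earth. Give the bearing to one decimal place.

Δλ = 20.399 − -110.598 = 130.997°.
θ = atan2( sin Δλ · cos φ₂ , cos φ₁ · sin φ₂ − sin φ₁ · cos φ₂ · cos Δλ )
  = atan2(0.33629, 0.90116) = 20.464° → normalised to [0°, 360°): 20.464°.

20.5°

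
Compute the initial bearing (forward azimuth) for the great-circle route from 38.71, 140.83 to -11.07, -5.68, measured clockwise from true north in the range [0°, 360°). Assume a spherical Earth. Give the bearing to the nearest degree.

304°

Δλ = -5.68 − 140.83 = -146.51°.
θ = atan2( sin Δλ · cos φ₂ , cos φ₁ · sin φ₂ − sin φ₁ · cos φ₂ · cos Δλ )
  = atan2(-0.54152, 0.36202) = -56.236° → normalised to [0°, 360°): 303.764°.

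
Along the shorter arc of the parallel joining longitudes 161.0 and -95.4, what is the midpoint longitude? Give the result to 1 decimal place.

-147.2°

Signed shortest Δλ from +161.0° to -95.4° is +103.6°.
Midpoint longitude = +161.0° + (+103.6°)/2 = +161.0° + 51.8° = +212.8°.
Normalise into (−180°, 180°]: -147.2°.
(The naïve average (+161.0 + -95.4)/2 = 32.8° is on the wrong side of the globe.)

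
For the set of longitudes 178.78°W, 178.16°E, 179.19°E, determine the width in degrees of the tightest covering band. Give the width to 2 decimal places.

Sort the longitudes: -178.78°, +178.16°, +179.19°.
Eastward gaps between consecutive values (wrapping around): 356.94°, 1.03°, 2.03°.
Largest gap = 356.94° ⇒ minimal covering band is its complement: 360° − 356.94° = 3.06°.
Band runs from +178.16° eastward to -178.78°, crossing the antimeridian.

3.06°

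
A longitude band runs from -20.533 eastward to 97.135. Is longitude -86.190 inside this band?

Band width going east from -20.533° to +97.135°: ((97.135 − -20.533) mod 360) = 117.668°.
Offset of -86.190° east of the west edge: ((-86.190 − -20.533) mod 360) = 294.343°.
294.343° > 117.668° ⇒ outside.

No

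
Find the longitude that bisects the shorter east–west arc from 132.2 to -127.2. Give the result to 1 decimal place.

-177.5°

Signed shortest Δλ from +132.2° to -127.2° is +100.6°.
Midpoint longitude = +132.2° + (+100.6°)/2 = +132.2° + 50.3° = +182.5°.
Normalise into (−180°, 180°]: -177.5°.
(The naïve average (+132.2 + -127.2)/2 = 2.5° is on the wrong side of the globe.)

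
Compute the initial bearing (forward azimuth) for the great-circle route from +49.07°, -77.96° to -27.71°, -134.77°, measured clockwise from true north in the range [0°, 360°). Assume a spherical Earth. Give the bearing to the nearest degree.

228°

Δλ = -134.77 − -77.96 = -56.81°.
θ = atan2( sin Δλ · cos φ₂ , cos φ₁ · sin φ₂ − sin φ₁ · cos φ₂ · cos Δλ )
  = atan2(-0.74088, -0.67078) = -132.157° → normalised to [0°, 360°): 227.843°.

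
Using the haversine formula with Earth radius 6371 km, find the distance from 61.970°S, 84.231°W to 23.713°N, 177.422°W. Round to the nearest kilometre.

12484 km

Δλ = -177.422 − -84.231 = -93.191°.
Δφ = 23.713 − -61.970 = 85.683°.
a = sin²(Δφ/2) + cos φ₁ · cos φ₂ · sin²(Δλ/2) = 0.689467.
c = 2·atan2(√a, √(1−a)) = 1.95944 rad → d = 6371·c ≈ 12483.59 km.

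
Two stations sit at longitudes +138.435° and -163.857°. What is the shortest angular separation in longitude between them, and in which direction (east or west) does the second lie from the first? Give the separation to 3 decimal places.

Raw difference: -163.857 − 138.435 = -302.292°.
Normalise into (−180°, 180°]: -302.292° + 360° = 57.708°.
Positive ⇒ the second point lies to the east; separation 57.708°.

57.708° east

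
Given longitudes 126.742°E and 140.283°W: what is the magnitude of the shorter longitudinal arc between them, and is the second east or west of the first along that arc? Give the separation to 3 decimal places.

92.975° east

Raw difference: -140.283 − 126.742 = -267.025°.
Normalise into (−180°, 180°]: -267.025° + 360° = 92.975°.
Positive ⇒ the second point lies to the east; separation 92.975°.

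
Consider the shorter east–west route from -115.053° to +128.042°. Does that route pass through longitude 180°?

Naïve |128.042 − -115.053| = 243.095° > 180°, so the shorter arc goes the other way round — across 180°.
Signed shortest Δλ = ((128.042 − -115.053 + 180) mod 360) − 180 = -116.905°.
Going west by 116.905° from -115.053° passes through 180° before reaching +128.042°.

Yes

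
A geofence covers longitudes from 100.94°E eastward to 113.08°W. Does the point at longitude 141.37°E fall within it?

Yes

Band width going east from +100.94° to -113.08°: ((-113.08 − 100.94) mod 360) = 145.98°.
Offset of +141.37° east of the west edge: ((141.37 − 100.94) mod 360) = 40.43°.
40.43° ≤ 145.98° ⇒ inside.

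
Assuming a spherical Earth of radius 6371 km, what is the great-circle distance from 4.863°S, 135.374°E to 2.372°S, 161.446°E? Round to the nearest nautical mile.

1569 nmi

Δλ = 161.446 − 135.374 = 26.072°.
Δφ = -2.372 − -4.863 = 2.491°.
a = sin²(Δφ/2) + cos φ₁ · cos φ₂ · sin²(Δλ/2) = 0.051125.
c = 2·atan2(√a, √(1−a)) = 0.45616 rad → d = 6371·c ≈ 2906.19 km ≈ 1569.22 nmi.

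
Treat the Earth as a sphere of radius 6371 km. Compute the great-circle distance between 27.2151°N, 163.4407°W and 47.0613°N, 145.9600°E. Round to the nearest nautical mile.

2642 nmi

Δλ = 145.9600 − -163.4407 = 309.4007°; wrapped into (−180°, 180°]: -50.5993°.
Δφ = 47.0613 − 27.2151 = 19.8462°.
a = sin²(Δφ/2) + cos φ₁ · cos φ₂ · sin²(Δλ/2) = 0.140334.
c = 2·atan2(√a, √(1−a)) = 0.76796 rad → d = 6371·c ≈ 4892.65 km ≈ 2641.82 nmi.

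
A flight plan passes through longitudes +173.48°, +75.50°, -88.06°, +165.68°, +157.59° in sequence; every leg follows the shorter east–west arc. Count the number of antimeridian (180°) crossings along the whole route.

Leg 1: +173.48° → +75.50°, shortest Δλ = -97.98° (west) — does not cross 180°.
Leg 2: +75.50° → -88.06°, shortest Δλ = -163.56° (west) — does not cross 180°.
Leg 3: -88.06° → +165.68°, shortest Δλ = -106.26° (west) — crosses 180°.
Leg 4: +165.68° → +157.59°, shortest Δλ = -8.09° (west) — does not cross 180°.
Total crossings: 1.

1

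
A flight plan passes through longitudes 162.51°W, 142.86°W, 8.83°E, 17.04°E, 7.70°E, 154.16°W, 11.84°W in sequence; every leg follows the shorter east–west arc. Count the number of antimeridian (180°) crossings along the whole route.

Leg 1: -162.51° → -142.86°, shortest Δλ = 19.65° (east) — does not cross 180°.
Leg 2: -142.86° → +8.83°, shortest Δλ = 151.69° (east) — does not cross 180°.
Leg 3: +8.83° → +17.04°, shortest Δλ = 8.21° (east) — does not cross 180°.
Leg 4: +17.04° → +7.70°, shortest Δλ = -9.34° (west) — does not cross 180°.
Leg 5: +7.70° → -154.16°, shortest Δλ = -161.86° (west) — does not cross 180°.
Leg 6: -154.16° → -11.84°, shortest Δλ = 142.32° (east) — does not cross 180°.
Total crossings: 0.

0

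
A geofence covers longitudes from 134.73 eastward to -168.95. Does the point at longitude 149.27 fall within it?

Band width going east from +134.73° to -168.95°: ((-168.95 − 134.73) mod 360) = 56.32°.
Offset of +149.27° east of the west edge: ((149.27 − 134.73) mod 360) = 14.54°.
14.54° ≤ 56.32° ⇒ inside.

Yes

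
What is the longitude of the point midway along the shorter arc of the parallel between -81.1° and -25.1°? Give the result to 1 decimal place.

-53.1°

Signed shortest Δλ from -81.1° to -25.1° is +56.0°.
Midpoint longitude = -81.1° + (+56.0°)/2 = -81.1° + 28.0° = -53.1°.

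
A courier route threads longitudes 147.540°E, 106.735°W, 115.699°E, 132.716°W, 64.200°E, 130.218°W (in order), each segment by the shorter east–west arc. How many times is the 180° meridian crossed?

5

Leg 1: +147.540° → -106.735°, shortest Δλ = 105.725° (east) — crosses 180°.
Leg 2: -106.735° → +115.699°, shortest Δλ = -137.566° (west) — crosses 180°.
Leg 3: +115.699° → -132.716°, shortest Δλ = 111.585° (east) — crosses 180°.
Leg 4: -132.716° → +64.200°, shortest Δλ = -163.084° (west) — crosses 180°.
Leg 5: +64.200° → -130.218°, shortest Δλ = 165.582° (east) — crosses 180°.
Total crossings: 5.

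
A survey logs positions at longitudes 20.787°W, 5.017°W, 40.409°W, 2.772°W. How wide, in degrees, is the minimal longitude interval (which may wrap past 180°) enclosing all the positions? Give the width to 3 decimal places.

37.637°

Sort the longitudes: -40.409°, -20.787°, -5.017°, -2.772°.
Eastward gaps between consecutive values (wrapping around): 19.622°, 15.770°, 2.245°, 322.363°.
Largest gap = 322.363° ⇒ minimal covering band is its complement: 360° − 322.363° = 37.637°.
Band runs from -40.409° eastward to -2.772°.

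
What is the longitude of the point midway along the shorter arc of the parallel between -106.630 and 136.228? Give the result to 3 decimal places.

Signed shortest Δλ from -106.630° to +136.228° is -117.142°.
Midpoint longitude = -106.630° + (-117.142°)/2 = -106.630° − 58.571° = -165.201°.
(The naïve average (-106.630 + +136.228)/2 = 14.799° is on the wrong side of the globe.)

-165.201°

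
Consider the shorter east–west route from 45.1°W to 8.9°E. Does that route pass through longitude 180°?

Signed shortest Δλ = ((8.9 − -45.1 + 180) mod 360) − 180 = 54.0°.
Going east by 54.0° from -45.1° reaches +8.9° without touching 180°.

No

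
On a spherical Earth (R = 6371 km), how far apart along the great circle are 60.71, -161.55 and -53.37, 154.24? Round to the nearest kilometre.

13275 km

Δλ = 154.24 − -161.55 = 315.79°; wrapped into (−180°, 180°]: -44.21°.
Δφ = -53.37 − 60.71 = -114.08°.
a = sin²(Δφ/2) + cos φ₁ · cos φ₂ · sin²(Δλ/2) = 0.745340.
c = 2·atan2(√a, √(1−a)) = 2.08367 rad → d = 6371·c ≈ 13275.04 km.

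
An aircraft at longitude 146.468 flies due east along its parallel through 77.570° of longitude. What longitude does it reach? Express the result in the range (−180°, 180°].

-135.962°

Start at +146.468°; shift +77.570° → +224.038°.
+224.038° lies outside (−180°, 180°]; subtract 360° → -135.962°.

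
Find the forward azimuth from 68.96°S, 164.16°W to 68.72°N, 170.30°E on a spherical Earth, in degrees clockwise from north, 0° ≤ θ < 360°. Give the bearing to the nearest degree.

346°

Δλ = 170.30 − -164.16 = 334.46°; wrapped into (−180°, 180°]: -25.54°.
θ = atan2( sin Δλ · cos φ₂ , cos φ₁ · sin φ₂ − sin φ₁ · cos φ₂ · cos Δλ )
  = atan2(-0.15647, 0.64017) = -13.735° → normalised to [0°, 360°): 346.265°.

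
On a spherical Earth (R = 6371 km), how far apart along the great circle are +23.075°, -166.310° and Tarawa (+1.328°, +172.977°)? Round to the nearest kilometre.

3293 km

Δλ = 172.977 − -166.310 = 339.287°; wrapped into (−180°, 180°]: -20.713°.
Δφ = 1.328 − 23.075 = -21.747°.
a = sin²(Δφ/2) + cos φ₁ · cos φ₂ · sin²(Δλ/2) = 0.065310.
c = 2·atan2(√a, √(1−a)) = 0.51685 rad → d = 6371·c ≈ 3292.85 km.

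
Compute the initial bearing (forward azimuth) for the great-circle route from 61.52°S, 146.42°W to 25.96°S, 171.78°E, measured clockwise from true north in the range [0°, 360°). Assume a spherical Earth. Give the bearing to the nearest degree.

302°

Δλ = 171.78 − -146.42 = 318.20°; wrapped into (−180°, 180°]: -41.80°.
θ = atan2( sin Δλ · cos φ₂ , cos φ₁ · sin φ₂ − sin φ₁ · cos φ₂ · cos Δλ )
  = atan2(-0.59928, 0.38041) = -57.594° → normalised to [0°, 360°): 302.406°.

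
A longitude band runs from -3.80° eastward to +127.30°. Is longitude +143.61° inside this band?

No

Band width going east from -3.80° to +127.30°: ((127.30 − -3.80) mod 360) = 131.10°.
Offset of +143.61° east of the west edge: ((143.61 − -3.80) mod 360) = 147.41°.
147.41° > 131.10° ⇒ outside.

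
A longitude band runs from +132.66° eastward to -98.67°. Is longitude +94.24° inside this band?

No

Band width going east from +132.66° to -98.67°: ((-98.67 − 132.66) mod 360) = 128.67°.
Offset of +94.24° east of the west edge: ((94.24 − 132.66) mod 360) = 321.58°.
321.58° > 128.67° ⇒ outside.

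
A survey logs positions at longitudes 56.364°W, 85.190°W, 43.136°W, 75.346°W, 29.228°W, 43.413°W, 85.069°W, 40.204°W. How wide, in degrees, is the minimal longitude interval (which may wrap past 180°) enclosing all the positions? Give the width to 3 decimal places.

55.962°

Sort the longitudes: -85.190°, -85.069°, -75.346°, -56.364°, -43.413°, -43.136°, -40.204°, -29.228°.
Eastward gaps between consecutive values (wrapping around): 0.121°, 9.723°, 18.982°, 12.951°, 0.277°, 2.932°, 10.976°, 304.038°.
Largest gap = 304.038° ⇒ minimal covering band is its complement: 360° − 304.038° = 55.962°.
Band runs from -85.190° eastward to -29.228°.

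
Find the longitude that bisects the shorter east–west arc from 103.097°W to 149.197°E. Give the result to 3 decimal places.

156.950°W

Signed shortest Δλ from -103.097° to +149.197° is -107.706°.
Midpoint longitude = -103.097° + (-107.706°)/2 = -103.097° − 53.853° = -156.950°.
(The naïve average (-103.097 + +149.197)/2 = 23.05° is on the wrong side of the globe.)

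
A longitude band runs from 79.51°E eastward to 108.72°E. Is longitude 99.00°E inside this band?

Yes

Band width going east from +79.51° to +108.72°: ((108.72 − 79.51) mod 360) = 29.21°.
Offset of +99.00° east of the west edge: ((99.00 − 79.51) mod 360) = 19.49°.
19.49° ≤ 29.21° ⇒ inside.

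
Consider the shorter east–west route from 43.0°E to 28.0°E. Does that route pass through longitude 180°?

No

Signed shortest Δλ = ((28.0 − 43.0 + 180) mod 360) − 180 = -15.0°.
Going west by 15.0° from +43.0° reaches +28.0° without touching 180°.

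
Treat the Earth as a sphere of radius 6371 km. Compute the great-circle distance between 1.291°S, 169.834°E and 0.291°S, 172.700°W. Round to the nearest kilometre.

Δλ = -172.700 − 169.834 = -342.534°; wrapped into (−180°, 180°]: 17.466°.
Δφ = -0.291 − -1.291 = 1.000°.
a = sin²(Δφ/2) + cos φ₁ · cos φ₂ · sin²(Δλ/2) = 0.023122.
c = 2·atan2(√a, √(1−a)) = 0.30531 rad → d = 6371·c ≈ 1945.10 km.

1945 km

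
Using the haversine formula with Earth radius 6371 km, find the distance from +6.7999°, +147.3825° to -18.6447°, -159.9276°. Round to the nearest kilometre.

Δλ = -159.9276 − 147.3825 = -307.3101°; wrapped into (−180°, 180°]: 52.6899°.
Δφ = -18.6447 − 6.7999 = -25.4446°.
a = sin²(Δφ/2) + cos φ₁ · cos φ₂ · sin²(Δλ/2) = 0.233787.
c = 2·atan2(√a, √(1−a)) = 1.00933 rad → d = 6371·c ≈ 6430.46 km.

6430 km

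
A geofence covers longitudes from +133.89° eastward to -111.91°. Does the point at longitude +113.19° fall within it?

Band width going east from +133.89° to -111.91°: ((-111.91 − 133.89) mod 360) = 114.20°.
Offset of +113.19° east of the west edge: ((113.19 − 133.89) mod 360) = 339.30°.
339.30° > 114.20° ⇒ outside.

No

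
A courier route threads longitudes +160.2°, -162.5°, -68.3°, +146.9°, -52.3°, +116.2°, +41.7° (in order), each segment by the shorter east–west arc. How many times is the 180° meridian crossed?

3

Leg 1: +160.2° → -162.5°, shortest Δλ = 37.3° (east) — crosses 180°.
Leg 2: -162.5° → -68.3°, shortest Δλ = 94.2° (east) — does not cross 180°.
Leg 3: -68.3° → +146.9°, shortest Δλ = -144.8° (west) — crosses 180°.
Leg 4: +146.9° → -52.3°, shortest Δλ = 160.8° (east) — crosses 180°.
Leg 5: -52.3° → +116.2°, shortest Δλ = 168.5° (east) — does not cross 180°.
Leg 6: +116.2° → +41.7°, shortest Δλ = -74.5° (west) — does not cross 180°.
Total crossings: 3.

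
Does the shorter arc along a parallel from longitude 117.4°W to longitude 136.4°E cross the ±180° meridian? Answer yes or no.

Yes

Naïve |136.4 − -117.4| = 253.8° > 180°, so the shorter arc goes the other way round — across 180°.
Signed shortest Δλ = ((136.4 − -117.4 + 180) mod 360) − 180 = -106.2°.
Going west by 106.2° from -117.4° passes through 180° before reaching +136.4°.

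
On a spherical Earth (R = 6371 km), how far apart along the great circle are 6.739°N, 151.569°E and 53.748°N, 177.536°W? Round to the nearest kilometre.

5919 km

Δλ = -177.536 − 151.569 = -329.105°; wrapped into (−180°, 180°]: 30.895°.
Δφ = 53.748 − 6.739 = 47.009°.
a = sin²(Δφ/2) + cos φ₁ · cos φ₂ · sin²(Δλ/2) = 0.200721.
c = 2·atan2(√a, √(1−a)) = 0.92910 rad → d = 6371·c ≈ 5919.27 km.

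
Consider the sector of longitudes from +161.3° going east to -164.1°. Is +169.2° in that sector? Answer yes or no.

Band width going east from +161.3° to -164.1°: ((-164.1 − 161.3) mod 360) = 34.6°.
Offset of +169.2° east of the west edge: ((169.2 − 161.3) mod 360) = 7.9°.
7.9° ≤ 34.6° ⇒ inside.

Yes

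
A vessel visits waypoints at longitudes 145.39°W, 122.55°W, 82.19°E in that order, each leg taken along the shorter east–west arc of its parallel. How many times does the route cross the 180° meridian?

Leg 1: -145.39° → -122.55°, shortest Δλ = 22.84° (east) — does not cross 180°.
Leg 2: -122.55° → +82.19°, shortest Δλ = -155.26° (west) — crosses 180°.
Total crossings: 1.

1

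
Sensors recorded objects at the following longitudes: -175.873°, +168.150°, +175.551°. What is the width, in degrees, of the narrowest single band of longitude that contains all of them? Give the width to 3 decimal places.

Sort the longitudes: -175.873°, +168.150°, +175.551°.
Eastward gaps between consecutive values (wrapping around): 344.023°, 7.401°, 8.576°.
Largest gap = 344.023° ⇒ minimal covering band is its complement: 360° − 344.023° = 15.977°.
Band runs from +168.150° eastward to -175.873°, crossing the antimeridian.

15.977°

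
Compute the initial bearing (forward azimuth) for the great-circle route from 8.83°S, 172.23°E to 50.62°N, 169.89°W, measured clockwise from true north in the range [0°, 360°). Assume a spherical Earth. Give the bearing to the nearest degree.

13°

Δλ = -169.89 − 172.23 = -342.12°; wrapped into (−180°, 180°]: 17.88°.
θ = atan2( sin Δλ · cos φ₂ , cos φ₁ · sin φ₂ − sin φ₁ · cos φ₂ · cos Δλ )
  = atan2(0.19479, 0.85648) = 12.813° → normalised to [0°, 360°): 12.813°.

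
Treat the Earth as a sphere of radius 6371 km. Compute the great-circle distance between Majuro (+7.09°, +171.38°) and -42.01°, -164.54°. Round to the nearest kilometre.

Δλ = -164.54 − 171.38 = -335.92°; wrapped into (−180°, 180°]: 24.08°.
Δφ = -42.01 − 7.09 = -49.10°.
a = sin²(Δφ/2) + cos φ₁ · cos φ₂ · sin²(Δλ/2) = 0.204713.
c = 2·atan2(√a, √(1−a)) = 0.93903 rad → d = 6371·c ≈ 5982.53 km.

5983 km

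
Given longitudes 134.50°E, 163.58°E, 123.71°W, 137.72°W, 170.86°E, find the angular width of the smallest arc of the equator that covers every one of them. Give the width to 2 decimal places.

101.79°

Sort the longitudes: -137.72°, -123.71°, +134.50°, +163.58°, +170.86°.
Eastward gaps between consecutive values (wrapping around): 14.01°, 258.21°, 29.08°, 7.28°, 51.42°.
Largest gap = 258.21° ⇒ minimal covering band is its complement: 360° − 258.21° = 101.79°.
Band runs from +134.50° eastward to -123.71°, crossing the antimeridian.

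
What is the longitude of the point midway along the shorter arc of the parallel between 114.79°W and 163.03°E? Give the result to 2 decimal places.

Signed shortest Δλ from -114.79° to +163.03° is -82.18°.
Midpoint longitude = -114.79° + (-82.18°)/2 = -114.79° − 41.09° = -155.88°.
(The naïve average (-114.79 + +163.03)/2 = 24.12° is on the wrong side of the globe.)

155.88°W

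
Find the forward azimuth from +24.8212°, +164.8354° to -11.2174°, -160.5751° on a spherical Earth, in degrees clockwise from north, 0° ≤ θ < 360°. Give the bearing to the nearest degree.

133°

Δλ = -160.5751 − 164.8354 = -325.4105°; wrapped into (−180°, 180°]: 34.5895°.
θ = atan2( sin Δλ · cos φ₂ , cos φ₁ · sin φ₂ − sin φ₁ · cos φ₂ · cos Δλ )
  = atan2(0.55685, -0.51555) = 132.794° → normalised to [0°, 360°): 132.794°.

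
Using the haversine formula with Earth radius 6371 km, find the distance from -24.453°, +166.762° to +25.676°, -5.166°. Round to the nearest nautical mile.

Δλ = -5.166 − 166.762 = -171.928°.
Δφ = 25.676 − -24.453 = 50.129°.
a = sin²(Δφ/2) + cos φ₁ · cos φ₂ · sin²(Δλ/2) = 0.995822.
c = 2·atan2(√a, √(1−a)) = 3.01223 rad → d = 6371·c ≈ 19190.89 km ≈ 10362.25 nmi.

10362 nmi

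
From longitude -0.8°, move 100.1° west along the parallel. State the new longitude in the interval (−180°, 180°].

-100.9°

Start at -0.8°; shift −100.1° → -100.9°.
-100.9° already lies in (−180°, 180°].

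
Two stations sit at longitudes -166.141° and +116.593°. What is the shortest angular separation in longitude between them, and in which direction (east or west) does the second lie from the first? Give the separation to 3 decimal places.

77.266° west

Raw difference: 116.593 − -166.141 = 282.734°.
Normalise into (−180°, 180°]: 282.734° − 360° = -77.266°.
Negative ⇒ the second point lies to the west; separation 77.266°.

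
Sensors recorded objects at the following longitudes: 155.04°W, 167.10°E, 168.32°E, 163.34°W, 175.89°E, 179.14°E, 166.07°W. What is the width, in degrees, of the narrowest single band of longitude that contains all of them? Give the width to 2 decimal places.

37.86°

Sort the longitudes: -166.07°, -163.34°, -155.04°, +167.10°, +168.32°, +175.89°, +179.14°.
Eastward gaps between consecutive values (wrapping around): 2.73°, 8.30°, 322.14°, 1.22°, 7.57°, 3.25°, 14.79°.
Largest gap = 322.14° ⇒ minimal covering band is its complement: 360° − 322.14° = 37.86°.
Band runs from +167.10° eastward to -155.04°, crossing the antimeridian.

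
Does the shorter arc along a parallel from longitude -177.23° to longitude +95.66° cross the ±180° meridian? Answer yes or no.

Yes

Naïve |95.66 − -177.23| = 272.89° > 180°, so the shorter arc goes the other way round — across 180°.
Signed shortest Δλ = ((95.66 − -177.23 + 180) mod 360) − 180 = -87.11°.
Going west by 87.11° from -177.23° passes through 180° before reaching +95.66°.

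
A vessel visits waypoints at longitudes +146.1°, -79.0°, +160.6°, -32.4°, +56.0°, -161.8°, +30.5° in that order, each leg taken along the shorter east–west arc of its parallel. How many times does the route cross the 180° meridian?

5

Leg 1: +146.1° → -79.0°, shortest Δλ = 134.9° (east) — crosses 180°.
Leg 2: -79.0° → +160.6°, shortest Δλ = -120.4° (west) — crosses 180°.
Leg 3: +160.6° → -32.4°, shortest Δλ = 167.0° (east) — crosses 180°.
Leg 4: -32.4° → +56.0°, shortest Δλ = 88.4° (east) — does not cross 180°.
Leg 5: +56.0° → -161.8°, shortest Δλ = 142.2° (east) — crosses 180°.
Leg 6: -161.8° → +30.5°, shortest Δλ = -167.7° (west) — crosses 180°.
Total crossings: 5.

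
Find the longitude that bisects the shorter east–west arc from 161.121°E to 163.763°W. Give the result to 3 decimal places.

178.679°E

Signed shortest Δλ from +161.121° to -163.763° is +35.116°.
Midpoint longitude = +161.121° + (+35.116°)/2 = +161.121° + 17.558° = +178.679°.
(The naïve average (+161.121 + -163.763)/2 = -1.321° is on the wrong side of the globe.)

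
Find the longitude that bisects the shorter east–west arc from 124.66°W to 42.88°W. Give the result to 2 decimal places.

Signed shortest Δλ from -124.66° to -42.88° is +81.78°.
Midpoint longitude = -124.66° + (+81.78°)/2 = -124.66° + 40.89° = -83.77°.

83.77°W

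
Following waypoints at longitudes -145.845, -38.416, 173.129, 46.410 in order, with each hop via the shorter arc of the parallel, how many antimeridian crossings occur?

Leg 1: -145.845° → -38.416°, shortest Δλ = 107.429° (east) — does not cross 180°.
Leg 2: -38.416° → +173.129°, shortest Δλ = -148.455° (west) — crosses 180°.
Leg 3: +173.129° → +46.410°, shortest Δλ = -126.719° (west) — does not cross 180°.
Total crossings: 1.

1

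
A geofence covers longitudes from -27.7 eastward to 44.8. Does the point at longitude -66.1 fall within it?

Band width going east from -27.7° to +44.8°: ((44.8 − -27.7) mod 360) = 72.5°.
Offset of -66.1° east of the west edge: ((-66.1 − -27.7) mod 360) = 321.6°.
321.6° > 72.5° ⇒ outside.

No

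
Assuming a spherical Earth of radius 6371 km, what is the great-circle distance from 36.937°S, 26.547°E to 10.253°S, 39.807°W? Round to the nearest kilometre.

Δλ = -39.807 − 26.547 = -66.354°.
Δφ = -10.253 − -36.937 = 26.684°.
a = sin²(Δφ/2) + cos φ₁ · cos φ₂ · sin²(Δλ/2) = 0.288785.
c = 2·atan2(√a, √(1−a)) = 1.13467 rad → d = 6371·c ≈ 7228.99 km.

7229 km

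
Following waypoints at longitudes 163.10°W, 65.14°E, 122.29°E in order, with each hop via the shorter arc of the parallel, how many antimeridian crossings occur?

Leg 1: -163.10° → +65.14°, shortest Δλ = -131.76° (west) — crosses 180°.
Leg 2: +65.14° → +122.29°, shortest Δλ = 57.15° (east) — does not cross 180°.
Total crossings: 1.

1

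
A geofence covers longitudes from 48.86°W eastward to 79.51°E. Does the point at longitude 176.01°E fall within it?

No

Band width going east from -48.86° to +79.51°: ((79.51 − -48.86) mod 360) = 128.37°.
Offset of +176.01° east of the west edge: ((176.01 − -48.86) mod 360) = 224.87°.
224.87° > 128.37° ⇒ outside.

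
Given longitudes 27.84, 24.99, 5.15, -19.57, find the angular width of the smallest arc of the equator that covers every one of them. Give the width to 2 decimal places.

Sort the longitudes: -19.57°, +5.15°, +24.99°, +27.84°.
Eastward gaps between consecutive values (wrapping around): 24.72°, 19.84°, 2.85°, 312.59°.
Largest gap = 312.59° ⇒ minimal covering band is its complement: 360° − 312.59° = 47.41°.
Band runs from -19.57° eastward to +27.84°.

47.41°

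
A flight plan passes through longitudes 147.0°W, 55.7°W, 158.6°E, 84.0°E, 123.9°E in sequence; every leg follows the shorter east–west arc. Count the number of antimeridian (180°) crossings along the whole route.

1

Leg 1: -147.0° → -55.7°, shortest Δλ = 91.3° (east) — does not cross 180°.
Leg 2: -55.7° → +158.6°, shortest Δλ = -145.7° (west) — crosses 180°.
Leg 3: +158.6° → +84.0°, shortest Δλ = -74.6° (west) — does not cross 180°.
Leg 4: +84.0° → +123.9°, shortest Δλ = 39.9° (east) — does not cross 180°.
Total crossings: 1.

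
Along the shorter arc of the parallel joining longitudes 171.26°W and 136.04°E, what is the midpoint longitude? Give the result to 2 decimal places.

162.39°E

Signed shortest Δλ from -171.26° to +136.04° is -52.70°.
Midpoint longitude = -171.26° + (-52.70°)/2 = -171.26° − 26.35° = -197.61°.
Normalise into (−180°, 180°]: +162.39°.
(The naïve average (-171.26 + +136.04)/2 = -17.61° is on the wrong side of the globe.)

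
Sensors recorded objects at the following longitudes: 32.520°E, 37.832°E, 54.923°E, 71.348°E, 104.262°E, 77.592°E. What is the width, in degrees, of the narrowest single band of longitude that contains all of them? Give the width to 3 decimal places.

Sort the longitudes: +32.520°, +37.832°, +54.923°, +71.348°, +77.592°, +104.262°.
Eastward gaps between consecutive values (wrapping around): 5.312°, 17.091°, 16.425°, 6.244°, 26.670°, 288.258°.
Largest gap = 288.258° ⇒ minimal covering band is its complement: 360° − 288.258° = 71.742°.
Band runs from +32.520° eastward to +104.262°.

71.742°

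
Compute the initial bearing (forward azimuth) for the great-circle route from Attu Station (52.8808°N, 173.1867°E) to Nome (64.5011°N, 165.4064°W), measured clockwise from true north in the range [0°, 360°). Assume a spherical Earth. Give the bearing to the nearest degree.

Δλ = -165.4064 − 173.1867 = -338.5931°; wrapped into (−180°, 180°]: 21.4069°.
θ = atan2( sin Δλ · cos φ₂ , cos φ₁ · sin φ₂ − sin φ₁ · cos φ₂ · cos Δλ )
  = atan2(0.15713, 0.22511) = 34.915° → normalised to [0°, 360°): 34.915°.

35°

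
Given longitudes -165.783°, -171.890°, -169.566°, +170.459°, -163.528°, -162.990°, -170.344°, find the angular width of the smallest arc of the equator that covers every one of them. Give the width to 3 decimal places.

Sort the longitudes: -171.890°, -170.344°, -169.566°, -165.783°, -163.528°, -162.990°, +170.459°.
Eastward gaps between consecutive values (wrapping around): 1.546°, 0.778°, 3.783°, 2.255°, 0.538°, 333.449°, 17.651°.
Largest gap = 333.449° ⇒ minimal covering band is its complement: 360° − 333.449° = 26.551°.
Band runs from +170.459° eastward to -162.990°, crossing the antimeridian.

26.551°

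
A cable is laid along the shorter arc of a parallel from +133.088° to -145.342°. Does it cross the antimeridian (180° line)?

Yes

Naïve |-145.342 − 133.088| = 278.43° > 180°, so the shorter arc goes the other way round — across 180°.
Signed shortest Δλ = ((-145.342 − 133.088 + 180) mod 360) − 180 = 81.57°.
Going east by 81.57° from +133.088° passes through 180° before reaching -145.342°.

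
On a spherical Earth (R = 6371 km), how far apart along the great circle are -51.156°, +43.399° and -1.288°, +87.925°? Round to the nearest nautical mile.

3742 nmi

Δλ = 87.925 − 43.399 = 44.526°.
Δφ = -1.288 − -51.156 = 49.868°.
a = sin²(Δφ/2) + cos φ₁ · cos φ₂ · sin²(Δλ/2) = 0.267727.
c = 2·atan2(√a, √(1−a)) = 1.08767 rad → d = 6371·c ≈ 6929.57 km ≈ 3741.67 nmi.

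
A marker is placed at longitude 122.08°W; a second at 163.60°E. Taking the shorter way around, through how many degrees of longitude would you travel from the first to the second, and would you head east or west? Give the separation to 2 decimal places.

Raw difference: 163.60 − -122.08 = 285.68°.
Normalise into (−180°, 180°]: 285.68° − 360° = -74.32°.
Negative ⇒ the second point lies to the west; separation 74.32°.

74.32° west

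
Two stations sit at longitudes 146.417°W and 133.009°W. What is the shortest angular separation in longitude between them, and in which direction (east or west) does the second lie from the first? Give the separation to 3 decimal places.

13.408° east

Raw difference: -133.009 − -146.417 = 13.408°.
Normalise into (−180°, 180°]: 13.408° stays 13.408°.
Positive ⇒ the second point lies to the east; separation 13.408°.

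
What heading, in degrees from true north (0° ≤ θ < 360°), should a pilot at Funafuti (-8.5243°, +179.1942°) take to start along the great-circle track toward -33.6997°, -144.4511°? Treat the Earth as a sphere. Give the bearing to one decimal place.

Δλ = -144.4511 − 179.1942 = -323.6453°; wrapped into (−180°, 180°]: 36.3547°.
θ = atan2( sin Δλ · cos φ₂ , cos φ₁ · sin φ₂ − sin φ₁ · cos φ₂ · cos Δλ )
  = atan2(0.49317, -0.44939) = 132.341° → normalised to [0°, 360°): 132.341°.

132.3°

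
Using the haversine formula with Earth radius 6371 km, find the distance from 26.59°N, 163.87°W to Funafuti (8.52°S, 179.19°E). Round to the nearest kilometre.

4311 km

Δλ = 179.19 − -163.87 = 343.06°; wrapped into (−180°, 180°]: -16.94°.
Δφ = -8.52 − 26.59 = -35.11°.
a = sin²(Δφ/2) + cos φ₁ · cos φ₂ · sin²(Δλ/2) = 0.110161.
c = 2·atan2(√a, √(1−a)) = 0.67665 rad → d = 6371·c ≈ 4310.91 km.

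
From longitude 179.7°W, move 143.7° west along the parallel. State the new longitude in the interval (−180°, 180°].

Start at -179.7°; shift −143.7° → -323.4°.
-323.4° lies outside (−180°, 180°]; add 360° → +36.6°.

36.6°E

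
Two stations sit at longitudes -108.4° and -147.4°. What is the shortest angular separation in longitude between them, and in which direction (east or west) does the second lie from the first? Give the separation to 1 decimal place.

Raw difference: -147.4 − -108.4 = -39.0°.
Normalise into (−180°, 180°]: -39.0° stays -39.0°.
Negative ⇒ the second point lies to the west; separation 39.0°.

39.0° west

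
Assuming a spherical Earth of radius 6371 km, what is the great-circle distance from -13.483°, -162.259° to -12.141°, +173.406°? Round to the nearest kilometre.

Δλ = 173.406 − -162.259 = 335.665°; wrapped into (−180°, 180°]: -24.335°.
Δφ = -12.141 − -13.483 = 1.342°.
a = sin²(Δφ/2) + cos φ₁ · cos φ₂ · sin²(Δλ/2) = 0.042371.
c = 2·atan2(√a, √(1−a)) = 0.41465 rad → d = 6371·c ≈ 2641.71 km.

2642 km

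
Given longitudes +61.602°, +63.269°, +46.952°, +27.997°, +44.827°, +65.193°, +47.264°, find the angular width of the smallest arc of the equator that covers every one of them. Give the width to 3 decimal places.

Sort the longitudes: +27.997°, +44.827°, +46.952°, +47.264°, +61.602°, +63.269°, +65.193°.
Eastward gaps between consecutive values (wrapping around): 16.830°, 2.125°, 0.312°, 14.338°, 1.667°, 1.924°, 322.804°.
Largest gap = 322.804° ⇒ minimal covering band is its complement: 360° − 322.804° = 37.196°.
Band runs from +27.997° eastward to +65.193°.

37.196°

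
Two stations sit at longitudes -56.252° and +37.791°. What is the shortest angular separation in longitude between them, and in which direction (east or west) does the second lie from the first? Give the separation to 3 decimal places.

94.043° east

Raw difference: 37.791 − -56.252 = 94.043°.
Normalise into (−180°, 180°]: 94.043° stays 94.043°.
Positive ⇒ the second point lies to the east; separation 94.043°.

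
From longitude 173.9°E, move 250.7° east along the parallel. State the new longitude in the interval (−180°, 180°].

64.6°E

Start at +173.9°; shift +250.7° → +424.6°.
+424.6° lies outside (−180°, 180°]; subtract 360° → +64.6°.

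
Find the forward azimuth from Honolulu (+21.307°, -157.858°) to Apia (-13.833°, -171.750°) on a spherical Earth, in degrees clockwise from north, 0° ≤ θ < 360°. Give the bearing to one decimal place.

Δλ = -171.750 − -157.858 = -13.892°.
θ = atan2( sin Δλ · cos φ₂ , cos φ₁ · sin φ₂ − sin φ₁ · cos φ₂ · cos Δλ )
  = atan2(-0.23313, -0.56526) = -157.587° → normalised to [0°, 360°): 202.413°.

202.4°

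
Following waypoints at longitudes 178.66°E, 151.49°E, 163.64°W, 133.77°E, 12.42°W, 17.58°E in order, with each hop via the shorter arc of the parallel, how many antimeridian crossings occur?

Leg 1: +178.66° → +151.49°, shortest Δλ = -27.17° (west) — does not cross 180°.
Leg 2: +151.49° → -163.64°, shortest Δλ = 44.87° (east) — crosses 180°.
Leg 3: -163.64° → +133.77°, shortest Δλ = -62.59° (west) — crosses 180°.
Leg 4: +133.77° → -12.42°, shortest Δλ = -146.19° (west) — does not cross 180°.
Leg 5: -12.42° → +17.58°, shortest Δλ = 30.0° (east) — does not cross 180°.
Total crossings: 2.

2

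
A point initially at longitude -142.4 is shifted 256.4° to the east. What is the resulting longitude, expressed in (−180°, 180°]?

Start at -142.4°; shift +256.4° → +114.0°.
+114.0° already lies in (−180°, 180°].

+114.0°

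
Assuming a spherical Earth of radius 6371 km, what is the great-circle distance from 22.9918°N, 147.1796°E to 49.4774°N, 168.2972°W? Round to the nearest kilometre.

4856 km

Δλ = -168.2972 − 147.1796 = -315.4768°; wrapped into (−180°, 180°]: 44.5232°.
Δφ = 49.4774 − 22.9918 = 26.4856°.
a = sin²(Δφ/2) + cos φ₁ · cos φ₂ · sin²(Δλ/2) = 0.138319.
c = 2·atan2(√a, √(1−a)) = 0.76214 rad → d = 6371·c ≈ 4855.57 km.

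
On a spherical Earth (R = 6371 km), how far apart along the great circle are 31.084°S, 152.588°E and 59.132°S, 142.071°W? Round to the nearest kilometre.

5694 km

Δλ = -142.071 − 152.588 = -294.659°; wrapped into (−180°, 180°]: 65.341°.
Δφ = -59.132 − -31.084 = -28.048°.
a = sin²(Δφ/2) + cos φ₁ · cos φ₂ · sin²(Δλ/2) = 0.186758.
c = 2·atan2(√a, √(1−a)) = 0.89376 rad → d = 6371·c ≈ 5694.16 km.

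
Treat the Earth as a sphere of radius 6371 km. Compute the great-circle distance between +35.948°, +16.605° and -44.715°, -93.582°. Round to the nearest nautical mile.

7667 nmi

Δλ = -93.582 − 16.605 = -110.187°.
Δφ = -44.715 − 35.948 = -80.663°.
a = sin²(Δφ/2) + cos φ₁ · cos φ₂ · sin²(Δλ/2) = 0.805779.
c = 2·atan2(√a, √(1−a)) = 2.22882 rad → d = 6371·c ≈ 14199.84 km ≈ 7667.30 nmi.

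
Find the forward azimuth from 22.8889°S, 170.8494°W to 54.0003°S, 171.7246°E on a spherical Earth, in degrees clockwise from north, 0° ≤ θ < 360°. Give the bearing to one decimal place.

Δλ = 171.7246 − -170.8494 = 342.5740°; wrapped into (−180°, 180°]: -17.4260°.
θ = atan2( sin Δλ · cos φ₂ , cos φ₁ · sin φ₂ − sin φ₁ · cos φ₂ · cos Δλ )
  = atan2(-0.17603, -0.52720) = -161.536° → normalised to [0°, 360°): 198.464°.

198.5°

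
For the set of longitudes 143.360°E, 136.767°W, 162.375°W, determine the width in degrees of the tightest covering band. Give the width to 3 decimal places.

79.873°

Sort the longitudes: -162.375°, -136.767°, +143.360°.
Eastward gaps between consecutive values (wrapping around): 25.608°, 280.127°, 54.265°.
Largest gap = 280.127° ⇒ minimal covering band is its complement: 360° − 280.127° = 79.873°.
Band runs from +143.360° eastward to -136.767°, crossing the antimeridian.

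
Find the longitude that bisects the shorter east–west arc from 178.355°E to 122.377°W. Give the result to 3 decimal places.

152.011°W

Signed shortest Δλ from +178.355° to -122.377° is +59.268°.
Midpoint longitude = +178.355° + (+59.268°)/2 = +178.355° + 29.634° = +207.989°.
Normalise into (−180°, 180°]: -152.011°.
(The naïve average (+178.355 + -122.377)/2 = 27.989° is on the wrong side of the globe.)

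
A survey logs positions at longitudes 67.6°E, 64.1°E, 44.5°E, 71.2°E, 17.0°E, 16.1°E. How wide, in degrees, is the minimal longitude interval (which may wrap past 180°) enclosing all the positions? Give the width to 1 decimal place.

55.1°

Sort the longitudes: +16.1°, +17.0°, +44.5°, +64.1°, +67.6°, +71.2°.
Eastward gaps between consecutive values (wrapping around): 0.9°, 27.5°, 19.6°, 3.5°, 3.6°, 304.9°.
Largest gap = 304.9° ⇒ minimal covering band is its complement: 360° − 304.9° = 55.1°.
Band runs from +16.1° eastward to +71.2°.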